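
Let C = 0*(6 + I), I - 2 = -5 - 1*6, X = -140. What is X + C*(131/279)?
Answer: -140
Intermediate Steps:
I = -9 (I = 2 + (-5 - 1*6) = 2 + (-5 - 6) = 2 - 11 = -9)
C = 0 (C = 0*(6 - 9) = 0*(-3) = 0)
X + C*(131/279) = -140 + 0*(131/279) = -140 + 0 = -140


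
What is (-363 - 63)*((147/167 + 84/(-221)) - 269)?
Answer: 4221457224/36907 ≈ 1.1438e+5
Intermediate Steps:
(-363 - 63)*((147/167 + 84/(-221)) - 269) = -426*((147*(1/167) + 84*(-1/221)) - 269) = -426*((147/167 - 84/221) - 269) = -426*(18459/36907 - 269) = -426*(-9909524/36907) = 4221457224/36907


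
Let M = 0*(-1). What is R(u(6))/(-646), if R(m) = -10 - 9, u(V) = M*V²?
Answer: 1/34 ≈ 0.029412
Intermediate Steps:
M = 0
u(V) = 0 (u(V) = 0*V² = 0)
R(m) = -19
R(u(6))/(-646) = -19/(-646) = -19*(-1/646) = 1/34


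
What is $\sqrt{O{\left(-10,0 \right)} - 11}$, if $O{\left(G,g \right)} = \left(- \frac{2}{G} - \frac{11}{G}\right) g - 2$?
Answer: $i \sqrt{13} \approx 3.6056 i$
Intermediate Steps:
$O{\left(G,g \right)} = -2 - \frac{13 g}{G}$ ($O{\left(G,g \right)} = - \frac{13}{G} g - 2 = - \frac{13 g}{G} - 2 = -2 - \frac{13 g}{G}$)
$\sqrt{O{\left(-10,0 \right)} - 11} = \sqrt{\left(-2 - \frac{0}{-10}\right) - 11} = \sqrt{\left(-2 - 0 \left(- \frac{1}{10}\right)\right) - 11} = \sqrt{\left(-2 + 0\right) - 11} = \sqrt{-2 - 11} = \sqrt{-13} = i \sqrt{13}$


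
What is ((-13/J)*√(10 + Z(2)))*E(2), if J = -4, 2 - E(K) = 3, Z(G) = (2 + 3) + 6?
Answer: -13*√21/4 ≈ -14.893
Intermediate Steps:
Z(G) = 11 (Z(G) = 5 + 6 = 11)
E(K) = -1 (E(K) = 2 - 1*3 = 2 - 3 = -1)
((-13/J)*√(10 + Z(2)))*E(2) = ((-13/(-4))*√(10 + 11))*(-1) = ((-13*(-¼))*√21)*(-1) = (13*√21/4)*(-1) = -13*√21/4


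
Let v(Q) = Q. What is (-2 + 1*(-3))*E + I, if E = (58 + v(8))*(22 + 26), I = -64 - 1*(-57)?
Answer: -15847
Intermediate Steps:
I = -7 (I = -64 + 57 = -7)
E = 3168 (E = (58 + 8)*(22 + 26) = 66*48 = 3168)
(-2 + 1*(-3))*E + I = (-2 + 1*(-3))*3168 - 7 = (-2 - 3)*3168 - 7 = -5*3168 - 7 = -15840 - 7 = -15847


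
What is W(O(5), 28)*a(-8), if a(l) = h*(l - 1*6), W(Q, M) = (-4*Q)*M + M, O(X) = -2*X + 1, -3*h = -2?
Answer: -29008/3 ≈ -9669.3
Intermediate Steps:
h = ⅔ (h = -⅓*(-2) = ⅔ ≈ 0.66667)
O(X) = 1 - 2*X
W(Q, M) = M - 4*M*Q (W(Q, M) = -4*M*Q + M = M - 4*M*Q)
a(l) = -4 + 2*l/3 (a(l) = 2*(l - 1*6)/3 = 2*(l - 6)/3 = 2*(-6 + l)/3 = -4 + 2*l/3)
W(O(5), 28)*a(-8) = (28*(1 - 4*(1 - 2*5)))*(-4 + (⅔)*(-8)) = (28*(1 - 4*(1 - 10)))*(-4 - 16/3) = (28*(1 - 4*(-9)))*(-28/3) = (28*(1 + 36))*(-28/3) = (28*37)*(-28/3) = 1036*(-28/3) = -29008/3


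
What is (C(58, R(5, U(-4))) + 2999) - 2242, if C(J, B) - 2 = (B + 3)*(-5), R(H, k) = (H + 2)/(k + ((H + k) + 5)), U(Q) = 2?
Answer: 1483/2 ≈ 741.50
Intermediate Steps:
R(H, k) = (2 + H)/(5 + H + 2*k) (R(H, k) = (2 + H)/(k + (5 + H + k)) = (2 + H)/(5 + H + 2*k))
C(J, B) = -13 - 5*B (C(J, B) = 2 + (B + 3)*(-5) = 2 + (3 + B)*(-5) = 2 + (-15 - 5*B) = -13 - 5*B)
(C(58, R(5, U(-4))) + 2999) - 2242 = ((-13 - 5*(2 + 5)/(5 + 5 + 2*2)) + 2999) - 2242 = ((-13 - 5*7/(5 + 5 + 4)) + 2999) - 2242 = ((-13 - 5*7/14) + 2999) - 2242 = ((-13 - 5*½) + 2999) - 2242 = ((-13 - 5/2) + 2999) - 2242 = (-31/2 + 2999) - 2242 = 5967/2 - 2242 = 1483/2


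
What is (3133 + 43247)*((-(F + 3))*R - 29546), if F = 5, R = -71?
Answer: -1343999640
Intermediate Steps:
(3133 + 43247)*((-(F + 3))*R - 29546) = (3133 + 43247)*(-(5 + 3)*(-71) - 29546) = 46380*(-1*8*(-71) - 29546) = 46380*(-8*(-71) - 29546) = 46380*(568 - 29546) = 46380*(-28978) = -1343999640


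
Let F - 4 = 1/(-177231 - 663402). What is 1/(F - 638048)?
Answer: -840633/536360841853 ≈ -1.5673e-6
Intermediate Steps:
F = 3362531/840633 (F = 4 + 1/(-177231 - 663402) = 4 + 1/(-840633) = 4 - 1/840633 = 3362531/840633 ≈ 4.0000)
1/(F - 638048) = 1/(3362531/840633 - 638048) = 1/(-536360841853/840633) = -840633/536360841853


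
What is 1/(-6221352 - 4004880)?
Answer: -1/10226232 ≈ -9.7788e-8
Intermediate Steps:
1/(-6221352 - 4004880) = 1/(-10226232) = -1/10226232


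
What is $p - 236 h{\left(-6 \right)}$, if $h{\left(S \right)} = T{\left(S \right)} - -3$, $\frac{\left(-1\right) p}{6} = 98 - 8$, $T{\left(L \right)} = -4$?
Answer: $-304$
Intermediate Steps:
$p = -540$ ($p = - 6 \left(98 - 8\right) = \left(-6\right) 90 = -540$)
$h{\left(S \right)} = -1$ ($h{\left(S \right)} = -4 - -3 = -4 + 3 = -1$)
$p - 236 h{\left(-6 \right)} = -540 - -236 = -540 + 236 = -304$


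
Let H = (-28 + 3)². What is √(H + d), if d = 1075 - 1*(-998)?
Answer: √2698 ≈ 51.942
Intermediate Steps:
H = 625 (H = (-25)² = 625)
d = 2073 (d = 1075 + 998 = 2073)
√(H + d) = √(625 + 2073) = √2698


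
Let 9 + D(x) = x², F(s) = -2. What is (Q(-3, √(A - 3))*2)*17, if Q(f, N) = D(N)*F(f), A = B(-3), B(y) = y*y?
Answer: 204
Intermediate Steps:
B(y) = y²
A = 9 (A = (-3)² = 9)
D(x) = -9 + x²
Q(f, N) = 18 - 2*N² (Q(f, N) = (-9 + N²)*(-2) = 18 - 2*N²)
(Q(-3, √(A - 3))*2)*17 = ((18 - 2*(√(9 - 3))²)*2)*17 = ((18 - 2*(√6)²)*2)*17 = ((18 - 2*6)*2)*17 = ((18 - 12)*2)*17 = (6*2)*17 = 12*17 = 204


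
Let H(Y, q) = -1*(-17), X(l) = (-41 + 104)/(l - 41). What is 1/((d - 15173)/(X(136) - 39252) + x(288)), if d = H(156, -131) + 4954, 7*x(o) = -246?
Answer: -26102139/910519412 ≈ -0.028667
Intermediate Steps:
x(o) = -246/7 (x(o) = (1/7)*(-246) = -246/7)
X(l) = 63/(-41 + l)
H(Y, q) = 17
d = 4971 (d = 17 + 4954 = 4971)
1/((d - 15173)/(X(136) - 39252) + x(288)) = 1/((4971 - 15173)/(63/(-41 + 136) - 39252) - 246/7) = 1/(-10202/(63/95 - 39252) - 246/7) = 1/(-10202/(-3728877/95) - 246/7) = 1/(-10202*(-95/3728877) - 246/7) = 1/(969190/3728877 - 246/7) = 1/(-910519412/26102139) = -26102139/910519412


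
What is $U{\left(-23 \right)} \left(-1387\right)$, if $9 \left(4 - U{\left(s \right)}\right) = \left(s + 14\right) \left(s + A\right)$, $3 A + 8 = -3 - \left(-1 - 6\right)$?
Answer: $\frac{84607}{3} \approx 28202.0$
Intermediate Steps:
$A = - \frac{4}{3}$ ($A = - \frac{8}{3} + \frac{-3 - \left(-1 - 6\right)}{3} = - \frac{8}{3} + \frac{-3 - -7}{3} = - \frac{8}{3} + \frac{-3 + 7}{3} = - \frac{8}{3} + \frac{1}{3} \cdot 4 = - \frac{8}{3} + \frac{4}{3} = - \frac{4}{3} \approx -1.3333$)
$U{\left(s \right)} = 4 - \frac{\left(14 + s\right) \left(- \frac{4}{3} + s\right)}{9}$ ($U{\left(s \right)} = 4 - \frac{\left(s + 14\right) \left(s - \frac{4}{3}\right)}{9} = 4 - \frac{\left(14 + s\right) \left(- \frac{4}{3} + s\right)}{9}$)
$U{\left(-23 \right)} \left(-1387\right) = \left(\frac{164}{27} - - \frac{874}{27} - \frac{\left(-23\right)^{2}}{9}\right) \left(-1387\right) = \left(\frac{164}{27} + \frac{874}{27} - \frac{529}{9}\right) \left(-1387\right) = \left(- \frac{61}{3}\right) \left(-1387\right) = \frac{84607}{3}$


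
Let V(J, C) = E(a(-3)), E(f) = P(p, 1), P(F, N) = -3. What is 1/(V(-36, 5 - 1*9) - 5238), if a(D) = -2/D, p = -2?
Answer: -1/5241 ≈ -0.00019080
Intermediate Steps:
E(f) = -3
V(J, C) = -3
1/(V(-36, 5 - 1*9) - 5238) = 1/(-3 - 5238) = 1/(-5241) = -1/5241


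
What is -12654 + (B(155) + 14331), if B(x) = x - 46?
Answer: 1786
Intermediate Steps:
B(x) = -46 + x
-12654 + (B(155) + 14331) = -12654 + ((-46 + 155) + 14331) = -12654 + (109 + 14331) = -12654 + 14440 = 1786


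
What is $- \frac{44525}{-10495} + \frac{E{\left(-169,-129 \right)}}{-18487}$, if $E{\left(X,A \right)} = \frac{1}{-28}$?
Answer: $\frac{4609550679}{1086517964} \approx 4.2425$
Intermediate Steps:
$E{\left(X,A \right)} = - \frac{1}{28}$
$- \frac{44525}{-10495} + \frac{E{\left(-169,-129 \right)}}{-18487} = - \frac{44525}{-10495} - \frac{1}{28 \left(-18487\right)} = \left(-44525\right) \left(- \frac{1}{10495}\right) - - \frac{1}{517636} = \frac{8905}{2099} + \frac{1}{517636} = \frac{4609550679}{1086517964}$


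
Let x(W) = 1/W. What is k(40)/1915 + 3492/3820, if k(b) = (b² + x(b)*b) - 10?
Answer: 127648/73153 ≈ 1.7449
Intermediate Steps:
k(b) = -9 + b² (k(b) = (b² + b/b) - 10 = (b² + 1) - 10 = (1 + b²) - 10 = -9 + b²)
k(40)/1915 + 3492/3820 = (-9 + 40²)/1915 + 3492/3820 = (-9 + 1600)*(1/1915) + 3492*(1/3820) = 1591*(1/1915) + 873/955 = 1591/1915 + 873/955 = 127648/73153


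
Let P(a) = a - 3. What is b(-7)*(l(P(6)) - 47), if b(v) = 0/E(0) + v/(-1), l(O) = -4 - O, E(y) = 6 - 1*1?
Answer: -378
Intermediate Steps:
E(y) = 5 (E(y) = 6 - 1 = 5)
P(a) = -3 + a
b(v) = -v (b(v) = 0/5 + v/(-1) = 0*(1/5) + v*(-1) = 0 - v = -v)
b(-7)*(l(P(6)) - 47) = (-1*(-7))*((-4 - (-3 + 6)) - 47) = 7*((-4 - 1*3) - 47) = 7*((-4 - 3) - 47) = 7*(-7 - 47) = 7*(-54) = -378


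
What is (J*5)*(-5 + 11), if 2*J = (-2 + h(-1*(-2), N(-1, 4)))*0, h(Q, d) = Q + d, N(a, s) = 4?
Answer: 0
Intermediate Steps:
J = 0 (J = ((-2 + (-1*(-2) + 4))*0)/2 = ((-2 + (2 + 4))*0)/2 = ((-2 + 6)*0)/2 = (4*0)/2 = (1/2)*0 = 0)
(J*5)*(-5 + 11) = (0*5)*(-5 + 11) = 0*6 = 0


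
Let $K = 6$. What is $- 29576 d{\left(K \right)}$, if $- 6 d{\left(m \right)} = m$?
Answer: $29576$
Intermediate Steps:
$d{\left(m \right)} = - \frac{m}{6}$
$- 29576 d{\left(K \right)} = - 29576 \left(\left(- \frac{1}{6}\right) 6\right) = \left(-29576\right) \left(-1\right) = 29576$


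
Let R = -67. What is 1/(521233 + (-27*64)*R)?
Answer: 1/637009 ≈ 1.5698e-6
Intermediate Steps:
1/(521233 + (-27*64)*R) = 1/(521233 - 27*64*(-67)) = 1/(521233 - 1728*(-67)) = 1/(521233 + 115776) = 1/637009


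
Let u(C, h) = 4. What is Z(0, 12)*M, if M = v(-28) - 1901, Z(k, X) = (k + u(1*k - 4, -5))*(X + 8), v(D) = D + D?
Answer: -156560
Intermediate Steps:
v(D) = 2*D
Z(k, X) = (4 + k)*(8 + X) (Z(k, X) = (k + 4)*(X + 8) = (4 + k)*(8 + X))
M = -1957 (M = 2*(-28) - 1901 = -56 - 1901 = -1957)
Z(0, 12)*M = (32 + 4*12 + 8*0 + 12*0)*(-1957) = (32 + 48 + 0 + 0)*(-1957) = 80*(-1957) = -156560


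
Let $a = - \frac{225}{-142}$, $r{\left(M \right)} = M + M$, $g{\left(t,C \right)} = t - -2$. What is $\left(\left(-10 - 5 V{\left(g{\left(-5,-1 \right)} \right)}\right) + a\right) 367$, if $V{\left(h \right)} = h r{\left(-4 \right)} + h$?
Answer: $- \frac{5910535}{142} \approx -41624.0$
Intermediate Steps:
$g{\left(t,C \right)} = 2 + t$ ($g{\left(t,C \right)} = t + 2 = 2 + t$)
$r{\left(M \right)} = 2 M$
$V{\left(h \right)} = - 7 h$ ($V{\left(h \right)} = h 2 \left(-4\right) + h = h \left(-8\right) + h = - 8 h + h = - 7 h$)
$a = \frac{225}{142}$ ($a = \left(-225\right) \left(- \frac{1}{142}\right) = \frac{225}{142} \approx 1.5845$)
$\left(\left(-10 - 5 V{\left(g{\left(-5,-1 \right)} \right)}\right) + a\right) 367 = \left(\left(-10 - 5 \left(- 7 \left(2 - 5\right)\right)\right) + \frac{225}{142}\right) 367 = \left(\left(-10 - 5 \left(\left(-7\right) \left(-3\right)\right)\right) + \frac{225}{142}\right) 367 = \left(\left(-10 - 105\right) + \frac{225}{142}\right) 367 = \left(-115 + \frac{225}{142}\right) 367 = \left(- \frac{16105}{142}\right) 367 = - \frac{5910535}{142}$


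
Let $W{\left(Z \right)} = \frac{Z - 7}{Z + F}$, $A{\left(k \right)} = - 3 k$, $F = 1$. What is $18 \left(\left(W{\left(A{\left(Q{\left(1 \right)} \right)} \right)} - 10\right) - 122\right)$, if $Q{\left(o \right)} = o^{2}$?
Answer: $-2286$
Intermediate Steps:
$W{\left(Z \right)} = \frac{-7 + Z}{1 + Z}$ ($W{\left(Z \right)} = \frac{Z - 7}{Z + 1} = \frac{-7 + Z}{1 + Z}$)
$18 \left(\left(W{\left(A{\left(Q{\left(1 \right)} \right)} \right)} - 10\right) - 122\right) = 18 \left(\left(\frac{-7 - 3 \cdot 1^{2}}{1 - 3 \cdot 1^{2}} - 10\right) - 122\right) = 18 \left(\left(\frac{-7 - 3}{1 - 3} - 10\right) - 122\right) = 18 \left(\left(\frac{1}{-2} \left(-10\right) - 10\right) - 122\right) = 18 \left(\left(\left(- \frac{1}{2}\right) \left(-10\right) - 10\right) - 122\right) = 18 \left(\left(5 - 10\right) - 122\right) = 18 \left(-5 - 122\right) = 18 \left(-127\right) = -2286$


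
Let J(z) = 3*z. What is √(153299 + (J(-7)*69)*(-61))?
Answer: 2*√60422 ≈ 491.62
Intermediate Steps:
√(153299 + (J(-7)*69)*(-61)) = √(153299 + ((3*(-7))*69)*(-61)) = √(153299 - 21*69*(-61)) = √(153299 - 1449*(-61)) = √(153299 + 88389) = √241688 = 2*√60422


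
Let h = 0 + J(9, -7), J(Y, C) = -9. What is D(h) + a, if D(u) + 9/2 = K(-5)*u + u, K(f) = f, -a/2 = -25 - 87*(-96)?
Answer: -33245/2 ≈ -16623.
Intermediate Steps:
a = -16654 (a = -2*(-25 - 87*(-96)) = -2*(-25 + 8352) = -2*8327 = -16654)
h = -9 (h = 0 - 9 = -9)
D(u) = -9/2 - 4*u (D(u) = -9/2 + (-5*u + u) = -9/2 - 4*u)
D(h) + a = (-9/2 - 4*(-9)) - 16654 = (-9/2 + 36) - 16654 = 63/2 - 16654 = -33245/2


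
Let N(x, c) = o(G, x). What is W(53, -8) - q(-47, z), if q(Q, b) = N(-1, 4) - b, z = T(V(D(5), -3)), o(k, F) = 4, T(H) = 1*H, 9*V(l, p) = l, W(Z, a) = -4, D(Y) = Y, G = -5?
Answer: -67/9 ≈ -7.4444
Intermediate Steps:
V(l, p) = l/9
T(H) = H
N(x, c) = 4
z = 5/9 (z = (⅑)*5 = 5/9 ≈ 0.55556)
q(Q, b) = 4 - b
W(53, -8) - q(-47, z) = -4 - (4 - 1*5/9) = -4 - (4 - 5/9) = -4 - 1*31/9 = -4 - 31/9 = -67/9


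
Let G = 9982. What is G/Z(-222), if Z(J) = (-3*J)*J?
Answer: -4991/73926 ≈ -0.067513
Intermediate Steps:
Z(J) = -3*J**2
G/Z(-222) = 9982/((-3*(-222)**2)) = 9982/((-3*49284)) = 9982/(-147852) = 9982*(-1/147852) = -4991/73926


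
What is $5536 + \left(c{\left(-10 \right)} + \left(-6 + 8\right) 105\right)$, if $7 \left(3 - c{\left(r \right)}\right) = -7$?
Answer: $5750$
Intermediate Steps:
$c{\left(r \right)} = 4$ ($c{\left(r \right)} = 3 - -1 = 3 + 1 = 4$)
$5536 + \left(c{\left(-10 \right)} + \left(-6 + 8\right) 105\right) = 5536 + \left(4 + \left(-6 + 8\right) 105\right) = 5536 + \left(4 + 2 \cdot 105\right) = 5536 + \left(4 + 210\right) = 5536 + 214 = 5750$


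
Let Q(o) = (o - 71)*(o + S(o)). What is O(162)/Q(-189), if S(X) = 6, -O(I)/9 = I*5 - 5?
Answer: -483/3172 ≈ -0.15227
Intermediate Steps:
O(I) = 45 - 45*I (O(I) = -9*(I*5 - 5) = -9*(5*I - 5) = -9*(-5 + 5*I) = 45 - 45*I)
Q(o) = (-71 + o)*(6 + o) (Q(o) = (o - 71)*(o + 6) = (-71 + o)*(6 + o))
O(162)/Q(-189) = (45 - 45*162)/(-426 + (-189)**2 - 65*(-189)) = (45 - 7290)/(-426 + 35721 + 12285) = -7245/47580 = -7245*1/47580 = -483/3172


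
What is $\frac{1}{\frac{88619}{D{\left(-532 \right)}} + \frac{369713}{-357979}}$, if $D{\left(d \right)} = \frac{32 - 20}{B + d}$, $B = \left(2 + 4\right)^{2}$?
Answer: $- \frac{1073937}{3933744993263} \approx -2.7301 \cdot 10^{-7}$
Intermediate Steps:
$B = 36$ ($B = 6^{2} = 36$)
$D{\left(d \right)} = \frac{12}{36 + d}$ ($D{\left(d \right)} = \frac{32 - 20}{36 + d} = \frac{12}{36 + d}$)
$\frac{1}{\frac{88619}{D{\left(-532 \right)}} + \frac{369713}{-357979}} = \frac{1}{\frac{88619}{12 \frac{1}{36 - 532}} + \frac{369713}{-357979}} = \frac{1}{\frac{88619}{12 \frac{1}{-496}} + 369713 \left(- \frac{1}{357979}\right)} = \frac{1}{\frac{88619}{12 \left(- \frac{1}{496}\right)} - \frac{369713}{357979}} = \frac{1}{\frac{88619}{- \frac{3}{124}} - \frac{369713}{357979}} = \frac{1}{88619 \left(- \frac{124}{3}\right) - \frac{369713}{357979}} = \frac{1}{- \frac{10988756}{3} - \frac{369713}{357979}} = \frac{1}{- \frac{3933744993263}{1073937}} = - \frac{1073937}{3933744993263}$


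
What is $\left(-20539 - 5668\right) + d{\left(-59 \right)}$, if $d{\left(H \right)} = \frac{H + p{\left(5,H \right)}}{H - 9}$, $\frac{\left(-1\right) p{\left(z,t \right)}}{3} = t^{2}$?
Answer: $- \frac{885787}{34} \approx -26053.0$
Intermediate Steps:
$p{\left(z,t \right)} = - 3 t^{2}$
$d{\left(H \right)} = \frac{H - 3 H^{2}}{-9 + H}$ ($d{\left(H \right)} = \frac{H - 3 H^{2}}{H - 9} = \frac{H - 3 H^{2}}{-9 + H}$)
$\left(-20539 - 5668\right) + d{\left(-59 \right)} = \left(-20539 - 5668\right) - \frac{59 \left(1 - -177\right)}{-9 - 59} = -26207 - \frac{59 \left(1 + 177\right)}{-68} = -26207 - \left(- \frac{59}{68}\right) 178 = -26207 + \frac{5251}{34} = - \frac{885787}{34}$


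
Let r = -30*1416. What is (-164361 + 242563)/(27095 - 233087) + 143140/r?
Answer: -5695784/1519191 ≈ -3.7492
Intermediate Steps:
r = -42480
(-164361 + 242563)/(27095 - 233087) + 143140/r = (-164361 + 242563)/(27095 - 233087) + 143140/(-42480) = 78202/(-205992) + 143140*(-1/42480) = 78202*(-1/205992) - 7157/2124 = -39101/102996 - 7157/2124 = -5695784/1519191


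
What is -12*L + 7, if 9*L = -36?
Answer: 55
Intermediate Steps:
L = -4 (L = (⅑)*(-36) = -4)
-12*L + 7 = -12*(-4) + 7 = 48 + 7 = 55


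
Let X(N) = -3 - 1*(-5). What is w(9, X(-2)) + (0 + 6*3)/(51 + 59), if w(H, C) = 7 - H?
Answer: -101/55 ≈ -1.8364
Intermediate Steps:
X(N) = 2 (X(N) = -3 + 5 = 2)
w(9, X(-2)) + (0 + 6*3)/(51 + 59) = (7 - 1*9) + (0 + 6*3)/(51 + 59) = (7 - 9) + (0 + 18)/110 = -2 + (1/110)*18 = -2 + 9/55 = -101/55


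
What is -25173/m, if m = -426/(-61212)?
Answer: -256814946/71 ≈ -3.6171e+6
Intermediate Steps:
m = 71/10202 (m = -426*(-1/61212) = 71/10202 ≈ 0.0069594)
-25173/m = -25173/71/10202 = -25173*10202/71 = -256814946/71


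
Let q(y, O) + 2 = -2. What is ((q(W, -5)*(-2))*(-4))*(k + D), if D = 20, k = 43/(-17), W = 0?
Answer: -9504/17 ≈ -559.06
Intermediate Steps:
q(y, O) = -4 (q(y, O) = -2 - 2 = -4)
k = -43/17 (k = 43*(-1/17) = -43/17 ≈ -2.5294)
((q(W, -5)*(-2))*(-4))*(k + D) = (-4*(-2)*(-4))*(-43/17 + 20) = (8*(-4))*(297/17) = -32*297/17 = -9504/17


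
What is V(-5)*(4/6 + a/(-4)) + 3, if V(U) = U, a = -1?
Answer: -19/12 ≈ -1.5833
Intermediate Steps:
V(-5)*(4/6 + a/(-4)) + 3 = -5*(4/6 - 1/(-4)) + 3 = -5*(4*(⅙) - 1*(-¼)) + 3 = -5*(⅔ + ¼) + 3 = -5*11/12 + 3 = -55/12 + 3 = -19/12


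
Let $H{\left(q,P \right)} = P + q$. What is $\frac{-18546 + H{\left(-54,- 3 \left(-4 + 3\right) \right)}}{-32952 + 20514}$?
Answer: $\frac{6199}{4146} \approx 1.4952$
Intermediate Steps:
$\frac{-18546 + H{\left(-54,- 3 \left(-4 + 3\right) \right)}}{-32952 + 20514} = \frac{-18546 - \left(54 + 3 \left(-4 + 3\right)\right)}{-32952 + 20514} = \frac{-18546 - 51}{-12438} = \left(-18546 + \left(3 - 54\right)\right) \left(- \frac{1}{12438}\right) = \left(-18546 - 51\right) \left(- \frac{1}{12438}\right) = \left(-18597\right) \left(- \frac{1}{12438}\right) = \frac{6199}{4146}$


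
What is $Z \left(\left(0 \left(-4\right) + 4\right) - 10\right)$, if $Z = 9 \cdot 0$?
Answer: $0$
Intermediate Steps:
$Z = 0$
$Z \left(\left(0 \left(-4\right) + 4\right) - 10\right) = 0 \left(\left(0 \left(-4\right) + 4\right) - 10\right) = 0 \left(\left(0 + 4\right) - 10\right) = 0 \left(4 - 10\right) = 0 \left(-6\right) = 0$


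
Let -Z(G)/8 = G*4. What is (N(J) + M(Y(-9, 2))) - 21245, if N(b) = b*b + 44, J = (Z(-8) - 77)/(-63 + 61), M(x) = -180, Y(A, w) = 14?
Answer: -53483/4 ≈ -13371.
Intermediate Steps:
Z(G) = -32*G (Z(G) = -8*G*4 = -32*G)
J = -179/2 (J = (-32*(-8) - 77)/(-63 + 61) = (256 - 77)/(-2) = 179*(-½) = -179/2 ≈ -89.500)
N(b) = 44 + b² (N(b) = b² + 44 = 44 + b²)
(N(J) + M(Y(-9, 2))) - 21245 = ((44 + (-179/2)²) - 180) - 21245 = ((44 + 32041/4) - 180) - 21245 = (32217/4 - 180) - 21245 = 31497/4 - 21245 = -53483/4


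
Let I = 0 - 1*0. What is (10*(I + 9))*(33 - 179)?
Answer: -13140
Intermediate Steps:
I = 0 (I = 0 + 0 = 0)
(10*(I + 9))*(33 - 179) = (10*(0 + 9))*(33 - 179) = (10*9)*(-146) = 90*(-146) = -13140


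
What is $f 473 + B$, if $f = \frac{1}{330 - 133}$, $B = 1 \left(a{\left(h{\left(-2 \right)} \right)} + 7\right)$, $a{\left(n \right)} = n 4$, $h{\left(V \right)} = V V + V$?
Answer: $\frac{3428}{197} \approx 17.401$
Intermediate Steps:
$h{\left(V \right)} = V + V^{2}$ ($h{\left(V \right)} = V^{2} + V = V + V^{2}$)
$a{\left(n \right)} = 4 n$
$B = 15$ ($B = 1 \left(4 \left(- 2 \left(1 - 2\right)\right) + 7\right) = 1 \left(4 \left(\left(-2\right) \left(-1\right)\right) + 7\right) = 1 \left(4 \cdot 2 + 7\right) = 1 \left(8 + 7\right) = 1 \cdot 15 = 15$)
$f = \frac{1}{197} \approx 0.0050761$
$f 473 + B = \frac{1}{197} \cdot 473 + 15 = \frac{473}{197} + 15 = \frac{3428}{197}$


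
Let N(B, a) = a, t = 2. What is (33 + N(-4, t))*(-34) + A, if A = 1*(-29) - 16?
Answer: -1235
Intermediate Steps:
A = -45 (A = -29 - 16 = -45)
(33 + N(-4, t))*(-34) + A = (33 + 2)*(-34) - 45 = 35*(-34) - 45 = -1190 - 45 = -1235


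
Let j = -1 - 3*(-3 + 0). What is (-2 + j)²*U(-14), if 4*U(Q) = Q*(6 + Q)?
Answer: 1008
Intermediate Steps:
U(Q) = Q*(6 + Q)/4 (U(Q) = (Q*(6 + Q))/4 = Q*(6 + Q)/4)
j = 8 (j = -1 - 3*(-3) = -1 + 9 = 8)
(-2 + j)²*U(-14) = (-2 + 8)²*((¼)*(-14)*(6 - 14)) = 6²*((¼)*(-14)*(-8)) = 36*28 = 1008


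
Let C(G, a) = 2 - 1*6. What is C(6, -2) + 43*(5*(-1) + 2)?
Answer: -133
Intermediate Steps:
C(G, a) = -4 (C(G, a) = 2 - 6 = -4)
C(6, -2) + 43*(5*(-1) + 2) = -4 + 43*(5*(-1) + 2) = -4 + 43*(-5 + 2) = -4 + 43*(-3) = -4 - 129 = -133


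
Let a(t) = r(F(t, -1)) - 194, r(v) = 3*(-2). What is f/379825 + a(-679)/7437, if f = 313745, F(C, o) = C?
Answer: 451471313/564951705 ≈ 0.79913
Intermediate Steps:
r(v) = -6
a(t) = -200 (a(t) = -6 - 194 = -200)
f/379825 + a(-679)/7437 = 313745/379825 - 200/7437 = 313745*(1/379825) - 200*1/7437 = 62749/75965 - 200/7437 = 451471313/564951705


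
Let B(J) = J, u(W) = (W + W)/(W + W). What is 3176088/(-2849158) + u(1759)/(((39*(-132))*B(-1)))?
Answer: -628755841/564133284 ≈ -1.1146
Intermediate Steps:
u(W) = 1 (u(W) = (2*W)/((2*W)) = (2*W)*(1/(2*W)) = 1)
3176088/(-2849158) + u(1759)/(((39*(-132))*B(-1))) = 3176088/(-2849158) + 1/((39*(-132))*(-1)) = 3176088*(-1/2849158) + 1/(-5148*(-1)) = -1588044/1424579 + 1/5148 = -628755841/564133284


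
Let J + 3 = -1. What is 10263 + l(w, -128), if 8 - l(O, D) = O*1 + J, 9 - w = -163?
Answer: 10103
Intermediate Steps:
w = 172 (w = 9 - 1*(-163) = 9 + 163 = 172)
J = -4 (J = -3 - 1 = -4)
l(O, D) = 12 - O (l(O, D) = 8 - (O*1 - 4) = 8 - (O - 4) = 8 - (-4 + O) = 8 + (4 - O) = 12 - O)
10263 + l(w, -128) = 10263 + (12 - 1*172) = 10263 + (12 - 172) = 10263 - 160 = 10103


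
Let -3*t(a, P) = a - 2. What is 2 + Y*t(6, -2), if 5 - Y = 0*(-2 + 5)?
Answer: -14/3 ≈ -4.6667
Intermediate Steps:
Y = 5 (Y = 5 - 0*(-2 + 5) = 5 - 0*3 = 5 - 1*0 = 5 + 0 = 5)
t(a, P) = ⅔ - a/3 (t(a, P) = -(a - 2)/3 = -(-2 + a)/3 = ⅔ - a/3)
2 + Y*t(6, -2) = 2 + 5*(⅔ - ⅓*6) = 2 + 5*(⅔ - 2) = 2 + 5*(-4/3) = 2 - 20/3 = -14/3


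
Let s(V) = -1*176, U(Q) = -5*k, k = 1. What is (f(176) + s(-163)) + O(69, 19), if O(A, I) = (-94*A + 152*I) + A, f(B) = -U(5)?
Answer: -3700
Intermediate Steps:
U(Q) = -5 (U(Q) = -5*1 = -5)
f(B) = 5 (f(B) = -1*(-5) = 5)
s(V) = -176
O(A, I) = -93*A + 152*I
(f(176) + s(-163)) + O(69, 19) = (5 - 176) + (-93*69 + 152*19) = -171 + (-6417 + 2888) = -171 - 3529 = -3700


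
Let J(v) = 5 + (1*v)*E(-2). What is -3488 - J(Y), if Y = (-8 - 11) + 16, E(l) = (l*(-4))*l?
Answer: -3541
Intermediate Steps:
E(l) = -4*l² (E(l) = (-4*l)*l = -4*l²)
Y = -3 (Y = -19 + 16 = -3)
J(v) = 5 - 16*v (J(v) = 5 + (1*v)*(-4*(-2)²) = 5 + v*(-4*4) = 5 + v*(-16) = 5 - 16*v)
-3488 - J(Y) = -3488 - (5 - 16*(-3)) = -3488 - (5 + 48) = -3488 - 1*53 = -3488 - 53 = -3541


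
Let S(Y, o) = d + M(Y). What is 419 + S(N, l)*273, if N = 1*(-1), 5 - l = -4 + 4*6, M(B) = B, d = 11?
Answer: 3149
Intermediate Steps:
l = -15 (l = 5 - (-4 + 4*6) = 5 - (-4 + 24) = 5 - 1*20 = 5 - 20 = -15)
N = -1
S(Y, o) = 11 + Y
419 + S(N, l)*273 = 419 + (11 - 1)*273 = 419 + 10*273 = 419 + 2730 = 3149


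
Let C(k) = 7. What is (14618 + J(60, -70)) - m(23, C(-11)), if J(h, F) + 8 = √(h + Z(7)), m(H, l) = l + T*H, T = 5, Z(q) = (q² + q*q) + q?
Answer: 14488 + √165 ≈ 14501.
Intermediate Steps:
Z(q) = q + 2*q² (Z(q) = (q² + q²) + q = 2*q² + q = q + 2*q²)
m(H, l) = l + 5*H
J(h, F) = -8 + √(105 + h) (J(h, F) = -8 + √(h + 7*(1 + 2*7)) = -8 + √(h + 7*(1 + 14)) = -8 + √(h + 7*15) = -8 + √(h + 105) = -8 + √(105 + h))
(14618 + J(60, -70)) - m(23, C(-11)) = (14618 + (-8 + √(105 + 60))) - (7 + 5*23) = (14618 + (-8 + √165)) - (7 + 115) = (14610 + √165) - 1*122 = (14610 + √165) - 122 = 14488 + √165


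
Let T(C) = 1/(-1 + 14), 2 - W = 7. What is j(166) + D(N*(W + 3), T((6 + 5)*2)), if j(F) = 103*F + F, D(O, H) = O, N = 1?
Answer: 17262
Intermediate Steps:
W = -5 (W = 2 - 1*7 = 2 - 7 = -5)
T(C) = 1/13
j(F) = 104*F
j(166) + D(N*(W + 3), T((6 + 5)*2)) = 104*166 + 1*(-5 + 3) = 17264 + 1*(-2) = 17264 - 2 = 17262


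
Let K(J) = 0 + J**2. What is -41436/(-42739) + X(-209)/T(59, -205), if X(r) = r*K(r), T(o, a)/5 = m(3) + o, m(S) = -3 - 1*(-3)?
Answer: -390166168511/12608005 ≈ -30946.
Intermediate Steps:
m(S) = 0 (m(S) = -3 + 3 = 0)
K(J) = J**2
T(o, a) = 5*o (T(o, a) = 5*(0 + o) = 5*o)
X(r) = r**3 (X(r) = r*r**2 = r**3)
-41436/(-42739) + X(-209)/T(59, -205) = -41436/(-42739) + (-209)**3/((5*59)) = -41436*(-1/42739) - 9129329/295 = 41436/42739 - 9129329*1/295 = 41436/42739 - 9129329/295 = -390166168511/12608005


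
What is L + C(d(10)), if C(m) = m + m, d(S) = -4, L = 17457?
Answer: 17449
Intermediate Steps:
C(m) = 2*m
L + C(d(10)) = 17457 + 2*(-4) = 17457 - 8 = 17449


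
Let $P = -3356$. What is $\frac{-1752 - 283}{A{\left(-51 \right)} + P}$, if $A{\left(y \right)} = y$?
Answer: $\frac{2035}{3407} \approx 0.5973$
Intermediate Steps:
$\frac{-1752 - 283}{A{\left(-51 \right)} + P} = \frac{-1752 - 283}{-51 - 3356} = - \frac{2035}{-3407} = \left(-2035\right) \left(- \frac{1}{3407}\right) = \frac{2035}{3407}$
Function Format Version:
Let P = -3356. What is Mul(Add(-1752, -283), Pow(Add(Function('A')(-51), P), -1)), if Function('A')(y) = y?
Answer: Rational(2035, 3407) ≈ 0.59730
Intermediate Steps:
Mul(Add(-1752, -283), Pow(Add(Function('A')(-51), P), -1)) = Mul(Add(-1752, -283), Pow(Add(-51, -3356), -1)) = Mul(-2035, Pow(-3407, -1)) = Mul(-2035, Rational(-1, 3407)) = Rational(2035, 3407)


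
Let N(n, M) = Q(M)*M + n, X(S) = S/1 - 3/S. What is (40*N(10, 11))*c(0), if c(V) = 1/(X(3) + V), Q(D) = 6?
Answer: 1520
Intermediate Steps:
X(S) = S - 3/S (X(S) = S*1 - 3/S = S - 3/S)
N(n, M) = n + 6*M (N(n, M) = 6*M + n = n + 6*M)
c(V) = 1/(2 + V) (c(V) = 1/((3 - 3/3) + V) = 1/((3 - 3*⅓) + V) = 1/((3 - 1) + V) = 1/(2 + V))
(40*N(10, 11))*c(0) = (40*(10 + 6*11))/(2 + 0) = (40*(10 + 66))/2 = (40*76)*(½) = 3040*(½) = 1520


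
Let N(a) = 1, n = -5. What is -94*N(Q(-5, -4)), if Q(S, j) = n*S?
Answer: -94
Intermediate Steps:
Q(S, j) = -5*S
-94*N(Q(-5, -4)) = -94*1 = -94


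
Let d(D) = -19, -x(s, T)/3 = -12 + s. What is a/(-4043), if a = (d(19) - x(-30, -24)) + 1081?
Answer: -72/311 ≈ -0.23151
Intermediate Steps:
x(s, T) = 36 - 3*s (x(s, T) = -3*(-12 + s) = 36 - 3*s)
a = 936 (a = (-19 - (36 - 3*(-30))) + 1081 = (-19 - (36 + 90)) + 1081 = (-19 - 1*126) + 1081 = (-19 - 126) + 1081 = -145 + 1081 = 936)
a/(-4043) = 936/(-4043) = 936*(-1/4043) = -72/311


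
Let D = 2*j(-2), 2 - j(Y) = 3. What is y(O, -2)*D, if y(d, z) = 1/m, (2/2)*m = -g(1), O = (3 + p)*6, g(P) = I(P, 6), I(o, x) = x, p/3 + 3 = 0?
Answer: ⅓ ≈ 0.33333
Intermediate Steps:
p = -9 (p = -9 + 3*0 = -9 + 0 = -9)
j(Y) = -1 (j(Y) = 2 - 1*3 = 2 - 3 = -1)
g(P) = 6
O = -36 (O = (3 - 9)*6 = -6*6 = -36)
D = -2 (D = 2*(-1) = -2)
m = -6 (m = -1*6 = -6)
y(d, z) = -⅙ (y(d, z) = 1/(-6) = -⅙)
y(O, -2)*D = -⅙*(-2) = ⅓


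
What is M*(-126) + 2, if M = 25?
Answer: -3148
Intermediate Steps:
M*(-126) + 2 = 25*(-126) + 2 = -3150 + 2 = -3148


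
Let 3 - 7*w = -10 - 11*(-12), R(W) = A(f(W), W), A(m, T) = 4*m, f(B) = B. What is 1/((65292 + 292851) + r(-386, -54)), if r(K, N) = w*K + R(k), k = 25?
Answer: 1/364805 ≈ 2.7412e-6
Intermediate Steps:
R(W) = 4*W
w = -17 (w = 3/7 - (-10 - 11*(-12))/7 = 3/7 - (-10 + 132)/7 = 3/7 - 1/7*122 = 3/7 - 122/7 = -17)
r(K, N) = 100 - 17*K (r(K, N) = -17*K + 4*25 = -17*K + 100 = 100 - 17*K)
1/((65292 + 292851) + r(-386, -54)) = 1/((65292 + 292851) + (100 - 17*(-386))) = 1/(358143 + (100 + 6562)) = 1/(358143 + 6662) = 1/364805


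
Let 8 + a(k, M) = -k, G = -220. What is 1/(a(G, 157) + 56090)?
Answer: 1/56302 ≈ 1.7761e-5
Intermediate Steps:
a(k, M) = -8 - k
1/(a(G, 157) + 56090) = 1/((-8 - 1*(-220)) + 56090) = 1/((-8 + 220) + 56090) = 1/(212 + 56090) = 1/56302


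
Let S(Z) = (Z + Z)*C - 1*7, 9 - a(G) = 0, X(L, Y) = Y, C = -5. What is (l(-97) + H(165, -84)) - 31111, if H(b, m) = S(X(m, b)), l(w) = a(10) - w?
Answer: -32662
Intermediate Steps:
a(G) = 9 (a(G) = 9 - 1*0 = 9 + 0 = 9)
S(Z) = -7 - 10*Z (S(Z) = (Z + Z)*(-5) - 1*7 = (2*Z)*(-5) - 7 = -10*Z - 7 = -7 - 10*Z)
l(w) = 9 - w
H(b, m) = -7 - 10*b
(l(-97) + H(165, -84)) - 31111 = ((9 - 1*(-97)) + (-7 - 10*165)) - 31111 = ((9 + 97) + (-7 - 1650)) - 31111 = (106 - 1657) - 31111 = -1551 - 31111 = -32662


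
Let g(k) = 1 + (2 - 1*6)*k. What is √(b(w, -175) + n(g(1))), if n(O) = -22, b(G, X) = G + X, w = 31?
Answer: I*√166 ≈ 12.884*I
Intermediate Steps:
g(k) = 1 - 4*k (g(k) = 1 + (2 - 6)*k = 1 - 4*k)
√(b(w, -175) + n(g(1))) = √((31 - 175) - 22) = √(-144 - 22) = √(-166) = I*√166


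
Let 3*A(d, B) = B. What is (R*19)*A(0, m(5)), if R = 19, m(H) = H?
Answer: 1805/3 ≈ 601.67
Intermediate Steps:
A(d, B) = B/3
(R*19)*A(0, m(5)) = (19*19)*((⅓)*5) = 361*(5/3) = 1805/3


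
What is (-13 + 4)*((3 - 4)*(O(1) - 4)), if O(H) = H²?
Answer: -27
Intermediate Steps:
(-13 + 4)*((3 - 4)*(O(1) - 4)) = (-13 + 4)*((3 - 4)*(1² - 4)) = -(-9)*(1 - 4) = -(-9)*(-3) = -9*3 = -27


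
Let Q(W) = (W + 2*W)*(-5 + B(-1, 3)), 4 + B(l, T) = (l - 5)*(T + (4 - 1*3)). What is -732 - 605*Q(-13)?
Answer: -779367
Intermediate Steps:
B(l, T) = -4 + (1 + T)*(-5 + l) (B(l, T) = -4 + (l - 5)*(T + (4 - 1*3)) = -4 + (-5 + l)*(T + (4 - 3)) = -4 + (-5 + l)*(T + 1) = -4 + (-5 + l)*(1 + T) = -4 + (1 + T)*(-5 + l))
Q(W) = -99*W (Q(W) = (W + 2*W)*(-5 + (-9 - 1 - 5*3 + 3*(-1))) = (3*W)*(-5 + (-9 - 1 - 15 - 3)) = (3*W)*(-5 - 28) = (3*W)*(-33) = -99*W)
-732 - 605*Q(-13) = -732 - (-59895)*(-13) = -732 - 605*1287 = -732 - 778635 = -779367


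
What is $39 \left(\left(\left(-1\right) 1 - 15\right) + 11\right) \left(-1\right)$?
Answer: $195$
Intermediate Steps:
$39 \left(\left(\left(-1\right) 1 - 15\right) + 11\right) \left(-1\right) = 39 \left(\left(-1 - 15\right) + 11\right) \left(-1\right) = 39 \left(-16 + 11\right) \left(-1\right) = 39 \left(-5\right) \left(-1\right) = \left(-195\right) \left(-1\right) = 195$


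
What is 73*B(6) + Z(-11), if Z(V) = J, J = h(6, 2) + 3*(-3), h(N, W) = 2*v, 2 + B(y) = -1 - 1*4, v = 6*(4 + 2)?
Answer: -448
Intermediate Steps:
v = 36 (v = 6*6 = 36)
B(y) = -7 (B(y) = -2 + (-1 - 1*4) = -2 + (-1 - 4) = -2 - 5 = -7)
h(N, W) = 72 (h(N, W) = 2*36 = 72)
J = 63 (J = 72 + 3*(-3) = 72 - 9 = 63)
Z(V) = 63
73*B(6) + Z(-11) = 73*(-7) + 63 = -511 + 63 = -448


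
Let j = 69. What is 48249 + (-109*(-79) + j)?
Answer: 56929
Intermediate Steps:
48249 + (-109*(-79) + j) = 48249 + (-109*(-79) + 69) = 48249 + (8611 + 69) = 48249 + 8680 = 56929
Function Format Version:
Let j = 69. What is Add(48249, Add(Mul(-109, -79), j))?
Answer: 56929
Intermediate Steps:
Add(48249, Add(Mul(-109, -79), j)) = Add(48249, Add(Mul(-109, -79), 69)) = Add(48249, Add(8611, 69)) = Add(48249, 8680) = 56929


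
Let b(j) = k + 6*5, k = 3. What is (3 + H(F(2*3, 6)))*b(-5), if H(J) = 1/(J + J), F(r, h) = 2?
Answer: 429/4 ≈ 107.25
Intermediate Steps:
H(J) = 1/(2*J)
b(j) = 33 (b(j) = 3 + 6*5 = 3 + 30 = 33)
(3 + H(F(2*3, 6)))*b(-5) = (3 + (1/2)/2)*33 = (3 + (1/2)*(1/2))*33 = (3 + 1/4)*33 = (13/4)*33 = 429/4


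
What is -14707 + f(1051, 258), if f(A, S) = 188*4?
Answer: -13955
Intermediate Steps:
f(A, S) = 752
-14707 + f(1051, 258) = -14707 + 752 = -13955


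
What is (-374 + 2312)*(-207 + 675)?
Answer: 906984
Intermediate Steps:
(-374 + 2312)*(-207 + 675) = 1938*468 = 906984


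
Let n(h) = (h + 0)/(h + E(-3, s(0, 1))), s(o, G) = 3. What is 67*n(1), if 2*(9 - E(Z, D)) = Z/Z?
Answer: 134/19 ≈ 7.0526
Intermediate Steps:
E(Z, D) = 17/2 (E(Z, D) = 9 - Z/(2*Z) = 9 - ½*1 = 9 - ½ = 17/2)
n(h) = h/(17/2 + h) (n(h) = (h + 0)/(h + 17/2) = h/(17/2 + h))
67*n(1) = 67*(2*1/(17 + 2*1)) = 67*(2*1/(17 + 2)) = 67*(2*1/19) = 67*(2*1*(1/19)) = 67*(2/19) = 134/19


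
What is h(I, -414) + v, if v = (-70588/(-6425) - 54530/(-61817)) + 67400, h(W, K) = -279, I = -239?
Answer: 3809063578553/56739175 ≈ 67133.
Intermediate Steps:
v = 3824893808378/56739175 (v = (-70588*(-1/6425) - 54530*(-1/61817)) + 67400 = (70588/6425 + 7790/8831) + 67400 = 673413378/56739175 + 67400 = 3824893808378/56739175 ≈ 67412.)
h(I, -414) + v = -279 + 3824893808378/56739175 = 3809063578553/56739175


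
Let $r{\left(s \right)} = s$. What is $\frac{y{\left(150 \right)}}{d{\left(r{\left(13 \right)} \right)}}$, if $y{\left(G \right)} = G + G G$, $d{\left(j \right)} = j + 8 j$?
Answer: $\frac{7550}{39} \approx 193.59$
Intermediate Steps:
$d{\left(j \right)} = 9 j$
$y{\left(G \right)} = G + G^{2}$
$\frac{y{\left(150 \right)}}{d{\left(r{\left(13 \right)} \right)}} = \frac{150 \left(1 + 150\right)}{9 \cdot 13} = \frac{150 \cdot 151}{117} = 22650 \cdot \frac{1}{117} = \frac{7550}{39}$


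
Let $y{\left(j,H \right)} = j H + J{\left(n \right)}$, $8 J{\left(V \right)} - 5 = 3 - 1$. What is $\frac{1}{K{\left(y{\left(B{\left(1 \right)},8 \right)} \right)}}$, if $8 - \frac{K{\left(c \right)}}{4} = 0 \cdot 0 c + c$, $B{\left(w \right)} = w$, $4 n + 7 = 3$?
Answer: $- \frac{2}{7} \approx -0.28571$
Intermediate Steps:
$n = -1$ ($n = - \frac{7}{4} + \frac{1}{4} \cdot 3 = - \frac{7}{4} + \frac{3}{4} = -1$)
$J{\left(V \right)} = \frac{7}{8}$ ($J{\left(V \right)} = \frac{5}{8} + \frac{3 - 1}{8} = \frac{5}{8} + \frac{1}{8} \cdot 2 = \frac{5}{8} + \frac{1}{4} = \frac{7}{8}$)
$y{\left(j,H \right)} = \frac{7}{8} + H j$ ($y{\left(j,H \right)} = j H + \frac{7}{8} = H j + \frac{7}{8} = \frac{7}{8} + H j$)
$K{\left(c \right)} = 32 - 4 c$ ($K{\left(c \right)} = 32 - 4 \left(0 \cdot 0 c + c\right) = 32 - 4 \left(0 \cdot 0 + c\right) = 32 - 4 \left(0 + c\right) = 32 - 4 c$)
$\frac{1}{K{\left(y{\left(B{\left(1 \right)},8 \right)} \right)}} = \frac{1}{32 - 4 \left(\frac{7}{8} + 8 \cdot 1\right)} = \frac{1}{32 - 4 \left(\frac{7}{8} + 8\right)} = \frac{1}{32 - \frac{71}{2}} = \frac{1}{- \frac{7}{2}} = - \frac{2}{7}$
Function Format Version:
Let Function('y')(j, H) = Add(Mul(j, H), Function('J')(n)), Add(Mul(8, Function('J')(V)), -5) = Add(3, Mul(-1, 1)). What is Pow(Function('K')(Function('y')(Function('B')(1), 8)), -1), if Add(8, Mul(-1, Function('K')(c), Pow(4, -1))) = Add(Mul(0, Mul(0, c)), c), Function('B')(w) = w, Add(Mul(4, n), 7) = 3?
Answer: Rational(-2, 7) ≈ -0.28571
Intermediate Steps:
n = -1 (n = Add(Rational(-7, 4), Mul(Rational(1, 4), 3)) = Add(Rational(-7, 4), Rational(3, 4)) = -1)
Function('J')(V) = Rational(7, 8) (Function('J')(V) = Add(Rational(5, 8), Mul(Rational(1, 8), Add(3, Mul(-1, 1)))) = Add(Rational(5, 8), Mul(Rational(1, 8), Add(3, -1))) = Add(Rational(5, 8), Mul(Rational(1, 8), 2)) = Add(Rational(5, 8), Rational(1, 4)) = Rational(7, 8))
Function('y')(j, H) = Add(Rational(7, 8), Mul(H, j)) (Function('y')(j, H) = Add(Mul(j, H), Rational(7, 8)) = Add(Mul(H, j), Rational(7, 8)) = Add(Rational(7, 8), Mul(H, j)))
Function('K')(c) = Add(32, Mul(-4, c)) (Function('K')(c) = Add(32, Mul(-4, Add(Mul(0, Mul(0, c)), c))) = Add(32, Mul(-4, Add(Mul(0, 0), c))) = Add(32, Mul(-4, Add(0, c))) = Add(32, Mul(-4, c)))
Pow(Function('K')(Function('y')(Function('B')(1), 8)), -1) = Pow(Add(32, Mul(-4, Add(Rational(7, 8), Mul(8, 1)))), -1) = Pow(Add(32, Mul(-4, Add(Rational(7, 8), 8))), -1) = Pow(Add(32, Mul(-4, Rational(71, 8))), -1) = Pow(Add(32, Rational(-71, 2)), -1) = Pow(Rational(-7, 2), -1) = Rational(-2, 7)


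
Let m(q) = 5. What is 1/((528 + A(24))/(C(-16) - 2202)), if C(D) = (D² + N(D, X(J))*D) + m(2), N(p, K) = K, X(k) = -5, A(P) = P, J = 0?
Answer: -1861/552 ≈ -3.3714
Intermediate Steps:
C(D) = 5 + D² - 5*D (C(D) = (D² - 5*D) + 5 = 5 + D² - 5*D)
1/((528 + A(24))/(C(-16) - 2202)) = 1/((528 + 24)/((5 + (-16)² - 5*(-16)) - 2202)) = 1/(552/((5 + 256 + 80) - 2202)) = 1/(552/(341 - 2202)) = 1/(552/(-1861)) = 1/(552*(-1/1861)) = 1/(-552/1861) = -1861/552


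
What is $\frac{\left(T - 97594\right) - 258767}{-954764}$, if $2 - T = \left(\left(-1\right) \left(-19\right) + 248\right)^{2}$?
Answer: $\frac{106912}{238691} \approx 0.44791$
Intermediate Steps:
$T = -71287$ ($T = 2 - \left(\left(-1\right) \left(-19\right) + 248\right)^{2} = 2 - \left(19 + 248\right)^{2} = 2 - 267^{2} = 2 - 71289 = -71287$)
$\frac{\left(T - 97594\right) - 258767}{-954764} = \frac{\left(-71287 - 97594\right) - 258767}{-954764} = \left(-168881 - 258767\right) \left(- \frac{1}{954764}\right) = \left(-427648\right) \left(- \frac{1}{954764}\right) = \frac{106912}{238691}$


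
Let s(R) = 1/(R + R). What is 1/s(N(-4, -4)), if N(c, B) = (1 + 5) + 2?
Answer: 16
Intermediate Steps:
N(c, B) = 8 (N(c, B) = 6 + 2 = 8)
s(R) = 1/(2*R)
1/s(N(-4, -4)) = 1/((1/2)/8) = 1/((1/2)*(1/8)) = 1/(1/16) = 16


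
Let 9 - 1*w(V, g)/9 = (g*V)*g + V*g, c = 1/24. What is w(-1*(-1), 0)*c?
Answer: 27/8 ≈ 3.3750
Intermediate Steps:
c = 1/24 ≈ 0.041667
w(V, g) = 81 - 9*V*g - 9*V*g² (w(V, g) = 81 - 9*((g*V)*g + V*g) = 81 - 9*((V*g)*g + V*g) = 81 - 9*(V*g² + V*g) = 81 - 9*(V*g + V*g²) = 81 + (-9*V*g - 9*V*g²) = 81 - 9*V*g - 9*V*g²)
w(-1*(-1), 0)*c = (81 - 9*(-1*(-1))*0 - 9*(-1*(-1))*0²)*(1/24) = (81 - 9*1*0 - 9*1*0)*(1/24) = (81 + 0 + 0)*(1/24) = 81*(1/24) = 27/8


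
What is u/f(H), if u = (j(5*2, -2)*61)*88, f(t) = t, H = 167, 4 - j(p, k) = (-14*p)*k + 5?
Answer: -1508408/167 ≈ -9032.4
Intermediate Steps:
j(p, k) = -1 + 14*k*p (j(p, k) = 4 - ((-14*p)*k + 5) = 4 - (-14*k*p + 5) = 4 - (5 - 14*k*p) = 4 + (-5 + 14*k*p) = -1 + 14*k*p)
u = -1508408 (u = ((-1 + 14*(-2)*(5*2))*61)*88 = ((-1 + 14*(-2)*10)*61)*88 = ((-1 - 280)*61)*88 = -281*61*88 = -17141*88 = -1508408)
u/f(H) = -1508408/167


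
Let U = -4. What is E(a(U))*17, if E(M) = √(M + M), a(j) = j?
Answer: 34*I*√2 ≈ 48.083*I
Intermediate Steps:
E(M) = √2*√M (E(M) = √(2*M) = √2*√M)
E(a(U))*17 = (√2*√(-4))*17 = (√2*(2*I))*17 = (2*I*√2)*17 = 34*I*√2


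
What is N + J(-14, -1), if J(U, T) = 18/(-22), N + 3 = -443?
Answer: -4915/11 ≈ -446.82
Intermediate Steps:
N = -446 (N = -3 - 443 = -446)
J(U, T) = -9/11 (J(U, T) = 18*(-1/22) = -9/11)
N + J(-14, -1) = -446 - 9/11 = -4915/11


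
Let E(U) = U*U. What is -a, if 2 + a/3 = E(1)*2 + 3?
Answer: -9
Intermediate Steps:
E(U) = U**2
a = 9 (a = -6 + 3*(1**2*2 + 3) = -6 + 3*(1*2 + 3) = -6 + 3*(2 + 3) = -6 + 3*5 = -6 + 15 = 9)
-a = -1*9 = -9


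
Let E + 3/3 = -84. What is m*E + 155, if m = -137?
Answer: 11800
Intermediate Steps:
E = -85 (E = -1 - 84 = -85)
m*E + 155 = -137*(-85) + 155 = 11645 + 155 = 11800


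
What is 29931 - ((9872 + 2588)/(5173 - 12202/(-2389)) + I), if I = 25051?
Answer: 60338268180/12370499 ≈ 4877.6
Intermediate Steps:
29931 - ((9872 + 2588)/(5173 - 12202/(-2389)) + I) = 29931 - ((9872 + 2588)/(5173 - 12202/(-2389)) + 25051) = 29931 - (12460/(5173 - 12202*(-1/2389)) + 25051) = 29931 - (12460/(5173 + 12202/2389) + 25051) = 29931 - (12460/(12370499/2389) + 25051) = 29931 - (12460*(2389/12370499) + 25051) = 29931 - (29766940/12370499 + 25051) = 29931 - 1*309923137389/12370499 = 29931 - 309923137389/12370499 = 60338268180/12370499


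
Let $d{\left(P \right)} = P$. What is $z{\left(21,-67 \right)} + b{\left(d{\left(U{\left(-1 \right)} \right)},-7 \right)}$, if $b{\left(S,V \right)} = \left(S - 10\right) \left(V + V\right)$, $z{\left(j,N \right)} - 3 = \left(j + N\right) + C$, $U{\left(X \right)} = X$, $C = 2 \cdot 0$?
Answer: $111$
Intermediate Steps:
$C = 0$
$z{\left(j,N \right)} = 3 + N + j$ ($z{\left(j,N \right)} = 3 + \left(\left(j + N\right) + 0\right) = 3 + \left(\left(N + j\right) + 0\right) = 3 + \left(N + j\right) = 3 + N + j$)
$b{\left(S,V \right)} = 2 V \left(-10 + S\right)$ ($b{\left(S,V \right)} = \left(-10 + S\right) 2 V = 2 V \left(-10 + S\right)$)
$z{\left(21,-67 \right)} + b{\left(d{\left(U{\left(-1 \right)} \right)},-7 \right)} = \left(3 - 67 + 21\right) + 2 \left(-7\right) \left(-10 - 1\right) = -43 + 2 \left(-7\right) \left(-11\right) = -43 + 154 = 111$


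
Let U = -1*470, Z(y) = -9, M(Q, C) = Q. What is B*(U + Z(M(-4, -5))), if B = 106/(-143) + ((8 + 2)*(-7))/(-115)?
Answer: 208844/3289 ≈ 63.498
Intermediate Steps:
B = -436/3289 (B = 106*(-1/143) + (10*(-7))*(-1/115) = -106/143 - 70*(-1/115) = -106/143 + 14/23 = -436/3289 ≈ -0.13256)
U = -470
B*(U + Z(M(-4, -5))) = -436*(-470 - 9)/3289 = -436/3289*(-479) = 208844/3289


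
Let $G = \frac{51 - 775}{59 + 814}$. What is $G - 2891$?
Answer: $- \frac{2524567}{873} \approx -2891.8$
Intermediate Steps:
$G = - \frac{724}{873} \approx -0.82932$
$G - 2891 = - \frac{724}{873} - 2891 = - \frac{2524567}{873}$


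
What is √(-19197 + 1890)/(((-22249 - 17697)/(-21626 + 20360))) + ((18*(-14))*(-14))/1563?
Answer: 1176/521 + 1899*I*√1923/19973 ≈ 2.2572 + 4.1694*I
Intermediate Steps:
√(-19197 + 1890)/(((-22249 - 17697)/(-21626 + 20360))) + ((18*(-14))*(-14))/1563 = √(-17307)/((-39946/(-1266))) - 252*(-14)*(1/1563) = (3*I*√1923)/((-39946*(-1/1266))) + 3528*(1/1563) = (3*I*√1923)/(19973/633) + 1176/521 = (3*I*√1923)*(633/19973) + 1176/521 = 1899*I*√1923/19973 + 1176/521 = 1176/521 + 1899*I*√1923/19973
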